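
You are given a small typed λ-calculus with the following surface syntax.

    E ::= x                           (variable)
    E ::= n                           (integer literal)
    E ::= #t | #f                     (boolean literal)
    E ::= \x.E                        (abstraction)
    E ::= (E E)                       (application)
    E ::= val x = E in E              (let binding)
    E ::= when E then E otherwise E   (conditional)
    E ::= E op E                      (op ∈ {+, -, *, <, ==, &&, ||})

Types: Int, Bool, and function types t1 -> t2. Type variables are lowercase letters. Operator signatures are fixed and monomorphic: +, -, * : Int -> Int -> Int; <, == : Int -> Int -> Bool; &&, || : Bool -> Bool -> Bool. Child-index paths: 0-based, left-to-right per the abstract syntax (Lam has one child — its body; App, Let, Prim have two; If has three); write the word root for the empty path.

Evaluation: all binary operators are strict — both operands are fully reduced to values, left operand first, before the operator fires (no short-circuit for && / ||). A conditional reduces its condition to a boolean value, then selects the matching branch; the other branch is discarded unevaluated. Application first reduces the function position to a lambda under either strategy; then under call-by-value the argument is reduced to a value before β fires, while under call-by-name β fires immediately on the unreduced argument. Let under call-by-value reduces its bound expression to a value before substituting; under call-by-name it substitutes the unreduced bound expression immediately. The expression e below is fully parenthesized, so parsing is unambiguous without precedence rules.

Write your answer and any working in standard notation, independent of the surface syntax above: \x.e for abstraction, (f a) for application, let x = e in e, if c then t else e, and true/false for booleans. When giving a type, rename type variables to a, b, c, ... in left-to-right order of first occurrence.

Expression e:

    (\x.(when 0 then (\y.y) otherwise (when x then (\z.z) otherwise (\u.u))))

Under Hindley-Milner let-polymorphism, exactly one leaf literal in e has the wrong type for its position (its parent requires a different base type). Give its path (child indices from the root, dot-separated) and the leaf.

Working:
  unify Int ~ Bool
  FAIL: mismatch Int ~ Bool

Answer: 0.0 : 0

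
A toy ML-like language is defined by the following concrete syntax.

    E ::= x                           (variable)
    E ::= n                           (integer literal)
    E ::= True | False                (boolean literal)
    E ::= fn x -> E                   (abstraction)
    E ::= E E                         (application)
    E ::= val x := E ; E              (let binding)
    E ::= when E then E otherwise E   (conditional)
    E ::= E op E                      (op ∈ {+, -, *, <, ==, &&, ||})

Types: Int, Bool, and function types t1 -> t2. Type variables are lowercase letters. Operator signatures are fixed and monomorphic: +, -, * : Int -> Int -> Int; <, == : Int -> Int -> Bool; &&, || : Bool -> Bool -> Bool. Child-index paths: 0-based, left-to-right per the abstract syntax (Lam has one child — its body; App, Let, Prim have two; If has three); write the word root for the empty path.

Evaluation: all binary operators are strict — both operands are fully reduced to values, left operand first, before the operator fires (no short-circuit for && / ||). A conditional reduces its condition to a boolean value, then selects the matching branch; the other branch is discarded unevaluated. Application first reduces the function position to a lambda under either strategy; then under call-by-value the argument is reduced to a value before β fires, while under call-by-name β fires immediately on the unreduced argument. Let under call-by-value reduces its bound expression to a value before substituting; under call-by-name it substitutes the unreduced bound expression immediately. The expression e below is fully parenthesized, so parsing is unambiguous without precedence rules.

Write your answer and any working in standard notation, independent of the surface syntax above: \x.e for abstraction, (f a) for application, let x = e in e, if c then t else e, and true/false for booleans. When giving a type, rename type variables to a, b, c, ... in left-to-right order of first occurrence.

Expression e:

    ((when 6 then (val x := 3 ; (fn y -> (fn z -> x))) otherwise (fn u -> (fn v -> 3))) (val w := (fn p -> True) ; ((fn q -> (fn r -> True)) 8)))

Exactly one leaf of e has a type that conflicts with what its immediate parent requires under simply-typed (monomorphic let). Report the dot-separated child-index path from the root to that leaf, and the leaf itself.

Answer: 0.0 : 6

Derivation:
  unify Int ~ Bool
  FAIL: mismatch Int ~ Bool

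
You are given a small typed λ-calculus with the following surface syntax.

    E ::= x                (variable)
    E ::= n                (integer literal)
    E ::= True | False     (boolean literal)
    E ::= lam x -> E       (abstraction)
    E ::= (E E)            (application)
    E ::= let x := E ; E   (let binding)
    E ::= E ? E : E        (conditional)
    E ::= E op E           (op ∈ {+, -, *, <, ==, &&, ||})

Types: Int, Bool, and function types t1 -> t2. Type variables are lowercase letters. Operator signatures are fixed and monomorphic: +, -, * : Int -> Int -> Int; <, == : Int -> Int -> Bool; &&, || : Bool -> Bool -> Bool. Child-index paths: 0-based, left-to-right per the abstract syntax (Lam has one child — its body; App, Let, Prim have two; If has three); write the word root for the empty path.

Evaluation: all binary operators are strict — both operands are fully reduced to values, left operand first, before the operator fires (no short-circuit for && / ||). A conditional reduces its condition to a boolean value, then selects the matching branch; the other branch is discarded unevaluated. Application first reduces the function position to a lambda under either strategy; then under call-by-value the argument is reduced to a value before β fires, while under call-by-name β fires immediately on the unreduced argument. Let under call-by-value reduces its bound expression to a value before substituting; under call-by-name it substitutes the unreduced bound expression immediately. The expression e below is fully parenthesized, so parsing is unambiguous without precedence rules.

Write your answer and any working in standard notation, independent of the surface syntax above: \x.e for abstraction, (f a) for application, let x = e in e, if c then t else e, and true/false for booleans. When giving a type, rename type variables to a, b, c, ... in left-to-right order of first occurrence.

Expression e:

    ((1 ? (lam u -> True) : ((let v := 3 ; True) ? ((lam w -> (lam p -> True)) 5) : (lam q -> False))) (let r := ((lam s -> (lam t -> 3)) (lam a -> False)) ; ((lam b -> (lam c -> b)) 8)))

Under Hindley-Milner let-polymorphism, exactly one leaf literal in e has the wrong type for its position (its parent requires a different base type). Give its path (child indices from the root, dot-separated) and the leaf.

Answer: 0.0 : 1

Working:
  unify Int ~ Bool
  FAIL: mismatch Int ~ Bool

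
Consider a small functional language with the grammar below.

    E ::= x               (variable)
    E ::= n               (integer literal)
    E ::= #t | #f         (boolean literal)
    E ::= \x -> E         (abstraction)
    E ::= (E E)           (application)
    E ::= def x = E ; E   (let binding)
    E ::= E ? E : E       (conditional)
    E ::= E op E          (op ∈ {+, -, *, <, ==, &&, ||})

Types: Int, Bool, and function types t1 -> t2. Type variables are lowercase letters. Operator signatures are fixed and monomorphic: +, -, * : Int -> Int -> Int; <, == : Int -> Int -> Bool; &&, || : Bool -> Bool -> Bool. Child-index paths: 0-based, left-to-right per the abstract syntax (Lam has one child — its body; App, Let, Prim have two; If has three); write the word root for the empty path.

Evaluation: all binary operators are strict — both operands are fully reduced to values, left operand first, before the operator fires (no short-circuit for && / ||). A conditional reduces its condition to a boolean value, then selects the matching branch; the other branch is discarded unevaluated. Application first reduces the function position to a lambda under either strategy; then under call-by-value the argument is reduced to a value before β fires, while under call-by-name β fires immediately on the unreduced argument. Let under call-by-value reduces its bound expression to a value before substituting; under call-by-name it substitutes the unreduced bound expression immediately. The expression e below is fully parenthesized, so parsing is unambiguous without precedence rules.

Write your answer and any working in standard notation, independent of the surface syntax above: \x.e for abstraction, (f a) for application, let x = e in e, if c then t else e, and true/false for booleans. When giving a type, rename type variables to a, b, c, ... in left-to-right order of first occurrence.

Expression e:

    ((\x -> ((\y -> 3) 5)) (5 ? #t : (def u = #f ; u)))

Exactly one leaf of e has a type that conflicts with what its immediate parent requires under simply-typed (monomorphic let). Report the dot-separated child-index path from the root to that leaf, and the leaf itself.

Answer: 1.0 : 5

Working:
\y._ : b -> Int
  unify b -> Int ~ Int -> c
  unify b ~ Int
  unify Int ~ c
_ _ : Int
\x._ : a -> Int
  unify Int ~ Bool
  FAIL: mismatch Int ~ Bool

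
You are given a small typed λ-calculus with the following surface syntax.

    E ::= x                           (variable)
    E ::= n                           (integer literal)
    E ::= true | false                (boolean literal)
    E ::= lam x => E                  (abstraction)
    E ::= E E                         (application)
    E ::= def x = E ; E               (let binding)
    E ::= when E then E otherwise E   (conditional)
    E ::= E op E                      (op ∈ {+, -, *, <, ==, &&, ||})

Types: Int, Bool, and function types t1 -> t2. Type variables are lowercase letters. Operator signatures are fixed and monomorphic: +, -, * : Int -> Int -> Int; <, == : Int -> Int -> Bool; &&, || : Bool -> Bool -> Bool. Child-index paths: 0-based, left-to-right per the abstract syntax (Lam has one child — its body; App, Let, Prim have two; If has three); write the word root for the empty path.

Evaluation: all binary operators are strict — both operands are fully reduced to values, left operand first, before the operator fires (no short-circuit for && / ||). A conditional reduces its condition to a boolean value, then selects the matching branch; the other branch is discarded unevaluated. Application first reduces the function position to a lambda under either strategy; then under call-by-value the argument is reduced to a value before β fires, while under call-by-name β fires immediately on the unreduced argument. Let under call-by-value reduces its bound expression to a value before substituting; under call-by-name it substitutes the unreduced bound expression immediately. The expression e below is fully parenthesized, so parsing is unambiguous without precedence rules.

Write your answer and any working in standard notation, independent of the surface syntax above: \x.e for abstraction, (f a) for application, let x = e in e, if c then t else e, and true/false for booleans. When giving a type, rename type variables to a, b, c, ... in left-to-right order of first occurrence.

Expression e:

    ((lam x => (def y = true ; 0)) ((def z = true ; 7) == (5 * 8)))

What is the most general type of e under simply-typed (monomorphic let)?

Answer: Int

Trace:
let y : Bool
\x._ : a -> Int
let z : Bool
  unify Int ~ Int
  unify Int ~ Int
  unify Int ~ Int
  unify Int ~ Int
  unify a -> Int ~ Bool -> b
  unify a ~ Bool
  unify Int ~ b
_ _ : Int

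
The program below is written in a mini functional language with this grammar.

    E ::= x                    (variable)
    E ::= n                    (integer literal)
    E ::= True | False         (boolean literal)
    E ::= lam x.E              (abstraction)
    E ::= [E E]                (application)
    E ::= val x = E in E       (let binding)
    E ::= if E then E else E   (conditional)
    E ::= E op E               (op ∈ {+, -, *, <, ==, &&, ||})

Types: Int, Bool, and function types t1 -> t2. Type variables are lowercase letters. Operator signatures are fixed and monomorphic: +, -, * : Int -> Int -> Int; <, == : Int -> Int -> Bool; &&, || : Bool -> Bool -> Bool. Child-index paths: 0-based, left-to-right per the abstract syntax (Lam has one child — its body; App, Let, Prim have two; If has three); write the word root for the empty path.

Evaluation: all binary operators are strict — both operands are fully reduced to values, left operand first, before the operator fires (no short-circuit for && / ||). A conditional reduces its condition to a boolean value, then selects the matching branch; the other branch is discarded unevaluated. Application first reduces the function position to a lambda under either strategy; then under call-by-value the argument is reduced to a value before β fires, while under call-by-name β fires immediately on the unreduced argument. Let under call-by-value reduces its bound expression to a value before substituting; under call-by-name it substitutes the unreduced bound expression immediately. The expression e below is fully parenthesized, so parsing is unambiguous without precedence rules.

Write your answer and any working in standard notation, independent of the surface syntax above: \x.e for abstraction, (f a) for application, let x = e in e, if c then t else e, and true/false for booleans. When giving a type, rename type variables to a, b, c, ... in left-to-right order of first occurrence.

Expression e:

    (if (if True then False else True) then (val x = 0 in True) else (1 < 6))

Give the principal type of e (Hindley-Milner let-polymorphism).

Answer: Bool

Trace:
  unify Bool ~ Bool
  unify Bool ~ Bool
  unify Bool ~ Bool
let x : Int
  unify Int ~ Int
  unify Int ~ Int
  unify Bool ~ Bool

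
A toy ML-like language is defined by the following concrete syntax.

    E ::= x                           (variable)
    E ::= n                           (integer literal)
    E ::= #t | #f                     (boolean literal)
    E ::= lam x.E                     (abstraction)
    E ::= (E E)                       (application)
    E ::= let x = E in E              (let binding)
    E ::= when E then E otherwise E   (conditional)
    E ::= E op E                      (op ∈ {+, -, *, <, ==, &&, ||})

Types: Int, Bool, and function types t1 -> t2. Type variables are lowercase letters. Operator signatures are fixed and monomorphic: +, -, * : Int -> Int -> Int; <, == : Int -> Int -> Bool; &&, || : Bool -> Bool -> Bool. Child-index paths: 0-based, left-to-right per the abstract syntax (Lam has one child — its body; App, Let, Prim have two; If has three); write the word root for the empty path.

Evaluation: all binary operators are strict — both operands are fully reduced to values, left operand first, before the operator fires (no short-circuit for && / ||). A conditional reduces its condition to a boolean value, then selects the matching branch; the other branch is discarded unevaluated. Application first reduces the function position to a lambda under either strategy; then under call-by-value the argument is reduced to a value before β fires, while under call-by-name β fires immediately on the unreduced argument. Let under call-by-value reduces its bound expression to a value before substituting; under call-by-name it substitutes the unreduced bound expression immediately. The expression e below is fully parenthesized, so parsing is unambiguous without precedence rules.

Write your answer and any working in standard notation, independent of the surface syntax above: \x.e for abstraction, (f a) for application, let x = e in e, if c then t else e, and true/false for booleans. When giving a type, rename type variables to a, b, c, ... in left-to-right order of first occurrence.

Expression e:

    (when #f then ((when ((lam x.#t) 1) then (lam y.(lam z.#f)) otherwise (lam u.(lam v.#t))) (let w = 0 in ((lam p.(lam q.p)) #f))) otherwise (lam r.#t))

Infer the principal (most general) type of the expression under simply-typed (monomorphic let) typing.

Answer: a -> Bool

Derivation:
  unify Bool ~ Bool
\x._ : a -> Bool
  unify a -> Bool ~ Int -> b
  unify a ~ Int
  unify Bool ~ b
_ _ : Bool
  unify Bool ~ Bool
\z._ : d -> Bool
\y._ : c -> d -> Bool
\v._ : f -> Bool
\u._ : e -> f -> Bool
  unify c -> d -> Bool ~ e -> f -> Bool
  unify c ~ e
  unify d -> Bool ~ f -> Bool
  unify d ~ f
  unify Bool ~ Bool
let w : Int
p : g
\q._ : h -> g
\p._ : g -> h -> g
  unify g -> h -> g ~ Bool -> i
  unify g ~ Bool
  unify h -> Bool ~ i
_ _ : h -> Bool
  unify e -> f -> Bool ~ (h -> Bool) -> j
  unify e ~ h -> Bool
  unify f -> Bool ~ j
_ _ : f -> Bool
\r._ : k -> Bool
  unify f -> Bool ~ k -> Bool
  unify f ~ k
  unify Bool ~ Bool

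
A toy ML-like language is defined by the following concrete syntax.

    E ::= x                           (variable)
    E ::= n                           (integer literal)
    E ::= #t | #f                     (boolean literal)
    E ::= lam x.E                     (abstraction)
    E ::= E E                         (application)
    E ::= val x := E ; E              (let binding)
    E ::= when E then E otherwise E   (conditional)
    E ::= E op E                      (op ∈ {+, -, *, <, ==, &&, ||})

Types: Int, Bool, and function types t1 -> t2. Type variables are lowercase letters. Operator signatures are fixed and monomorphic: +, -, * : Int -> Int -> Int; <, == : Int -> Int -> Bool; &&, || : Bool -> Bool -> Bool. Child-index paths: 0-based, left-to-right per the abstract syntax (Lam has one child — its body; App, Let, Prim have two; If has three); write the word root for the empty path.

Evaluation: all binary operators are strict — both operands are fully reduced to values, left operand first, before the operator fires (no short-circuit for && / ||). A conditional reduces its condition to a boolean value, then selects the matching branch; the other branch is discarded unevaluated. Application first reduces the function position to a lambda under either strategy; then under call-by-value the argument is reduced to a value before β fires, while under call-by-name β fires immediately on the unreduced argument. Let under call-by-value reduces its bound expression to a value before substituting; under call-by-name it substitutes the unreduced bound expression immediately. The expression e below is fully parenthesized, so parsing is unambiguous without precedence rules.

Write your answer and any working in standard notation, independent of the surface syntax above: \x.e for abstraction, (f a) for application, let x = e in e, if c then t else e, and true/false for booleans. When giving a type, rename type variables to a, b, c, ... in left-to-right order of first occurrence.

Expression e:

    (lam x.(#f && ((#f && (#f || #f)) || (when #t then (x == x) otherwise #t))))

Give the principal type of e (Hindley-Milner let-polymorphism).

Trace:
  unify Bool ~ Bool
  unify Bool ~ Bool
  unify Bool ~ Bool
  unify Bool ~ Bool
  unify Bool ~ Bool
  unify Bool ~ Bool
  unify Bool ~ Bool
x : a
  unify a ~ Int
x : Int
  unify Int ~ Int
  unify Bool ~ Bool
  unify Bool ~ Bool
  unify Bool ~ Bool
\x._ : Int -> Bool

Answer: Int -> Bool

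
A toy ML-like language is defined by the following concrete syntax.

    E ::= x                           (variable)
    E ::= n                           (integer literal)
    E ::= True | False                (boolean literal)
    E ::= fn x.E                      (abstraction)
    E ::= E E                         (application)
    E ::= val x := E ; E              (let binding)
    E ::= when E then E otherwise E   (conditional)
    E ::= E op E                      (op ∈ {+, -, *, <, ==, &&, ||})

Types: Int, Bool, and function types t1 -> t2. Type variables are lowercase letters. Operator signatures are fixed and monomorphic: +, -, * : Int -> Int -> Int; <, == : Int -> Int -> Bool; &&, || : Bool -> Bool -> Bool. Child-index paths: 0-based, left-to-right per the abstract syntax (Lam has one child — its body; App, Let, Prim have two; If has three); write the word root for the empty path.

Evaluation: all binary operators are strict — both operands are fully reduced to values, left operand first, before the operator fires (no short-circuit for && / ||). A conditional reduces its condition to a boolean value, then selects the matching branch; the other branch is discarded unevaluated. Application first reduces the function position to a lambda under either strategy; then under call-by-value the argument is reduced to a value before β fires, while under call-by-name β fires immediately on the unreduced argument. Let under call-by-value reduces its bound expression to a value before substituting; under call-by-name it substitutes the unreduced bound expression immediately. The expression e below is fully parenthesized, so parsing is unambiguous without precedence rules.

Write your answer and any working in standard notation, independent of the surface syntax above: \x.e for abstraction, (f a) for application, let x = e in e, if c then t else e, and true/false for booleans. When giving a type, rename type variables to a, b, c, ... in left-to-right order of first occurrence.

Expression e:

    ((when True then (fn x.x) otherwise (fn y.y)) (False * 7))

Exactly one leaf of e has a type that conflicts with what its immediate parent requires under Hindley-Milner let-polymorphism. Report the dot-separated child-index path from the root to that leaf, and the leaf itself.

Answer: 1.0 : false

Trace:
  unify Bool ~ Bool
x : a
\x._ : a -> a
y : b
\y._ : b -> b
  unify a -> a ~ b -> b
  unify a ~ b
  unify b ~ b
  unify Bool ~ Int
  FAIL: mismatch Bool ~ Int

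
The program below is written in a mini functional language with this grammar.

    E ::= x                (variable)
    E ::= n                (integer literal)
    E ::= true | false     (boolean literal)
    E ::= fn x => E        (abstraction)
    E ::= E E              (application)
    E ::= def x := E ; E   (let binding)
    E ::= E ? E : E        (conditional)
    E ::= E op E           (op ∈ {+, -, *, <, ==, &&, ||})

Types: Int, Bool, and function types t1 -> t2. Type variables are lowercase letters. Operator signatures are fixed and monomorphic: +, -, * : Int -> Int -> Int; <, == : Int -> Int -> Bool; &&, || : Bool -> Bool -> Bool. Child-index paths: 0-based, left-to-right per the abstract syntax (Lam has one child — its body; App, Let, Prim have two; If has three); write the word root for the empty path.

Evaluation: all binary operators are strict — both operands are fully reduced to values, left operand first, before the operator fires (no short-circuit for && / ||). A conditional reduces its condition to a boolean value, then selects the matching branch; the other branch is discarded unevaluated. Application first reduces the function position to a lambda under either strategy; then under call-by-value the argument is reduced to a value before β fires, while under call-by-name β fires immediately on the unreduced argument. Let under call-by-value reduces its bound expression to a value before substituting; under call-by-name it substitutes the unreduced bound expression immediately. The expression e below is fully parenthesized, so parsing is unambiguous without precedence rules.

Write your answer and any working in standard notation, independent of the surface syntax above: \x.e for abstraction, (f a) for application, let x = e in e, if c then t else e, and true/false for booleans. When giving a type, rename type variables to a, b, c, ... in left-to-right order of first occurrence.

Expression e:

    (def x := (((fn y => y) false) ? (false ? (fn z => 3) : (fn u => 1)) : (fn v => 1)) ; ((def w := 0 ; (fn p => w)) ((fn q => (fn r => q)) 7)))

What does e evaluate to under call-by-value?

Working:
step 0: (let x = (if ((\y.y) false) then (if false then (\z.3) else (\u.1)) else (\v.1)) in ((let w = 0 in (\p.w)) ((\q.(\r.q)) 7)))
step 1: [beta@0.0] (let x = (if false then (if false then (\z.3) else (\u.1)) else (\v.1)) in ((let w = 0 in (\p.w)) ((\q.(\r.q)) 7)))
step 2: [if@0] (let x = (\v.1) in ((let w = 0 in (\p.w)) ((\q.(\r.q)) 7)))
step 3: [let@root] ((let w = 0 in (\p.w)) ((\q.(\r.q)) 7))
step 4: [let@0] ((\p.0) ((\q.(\r.q)) 7))
step 5: [beta@1] ((\p.0) (\r.7))
step 6: [beta@root] 0

Answer: 0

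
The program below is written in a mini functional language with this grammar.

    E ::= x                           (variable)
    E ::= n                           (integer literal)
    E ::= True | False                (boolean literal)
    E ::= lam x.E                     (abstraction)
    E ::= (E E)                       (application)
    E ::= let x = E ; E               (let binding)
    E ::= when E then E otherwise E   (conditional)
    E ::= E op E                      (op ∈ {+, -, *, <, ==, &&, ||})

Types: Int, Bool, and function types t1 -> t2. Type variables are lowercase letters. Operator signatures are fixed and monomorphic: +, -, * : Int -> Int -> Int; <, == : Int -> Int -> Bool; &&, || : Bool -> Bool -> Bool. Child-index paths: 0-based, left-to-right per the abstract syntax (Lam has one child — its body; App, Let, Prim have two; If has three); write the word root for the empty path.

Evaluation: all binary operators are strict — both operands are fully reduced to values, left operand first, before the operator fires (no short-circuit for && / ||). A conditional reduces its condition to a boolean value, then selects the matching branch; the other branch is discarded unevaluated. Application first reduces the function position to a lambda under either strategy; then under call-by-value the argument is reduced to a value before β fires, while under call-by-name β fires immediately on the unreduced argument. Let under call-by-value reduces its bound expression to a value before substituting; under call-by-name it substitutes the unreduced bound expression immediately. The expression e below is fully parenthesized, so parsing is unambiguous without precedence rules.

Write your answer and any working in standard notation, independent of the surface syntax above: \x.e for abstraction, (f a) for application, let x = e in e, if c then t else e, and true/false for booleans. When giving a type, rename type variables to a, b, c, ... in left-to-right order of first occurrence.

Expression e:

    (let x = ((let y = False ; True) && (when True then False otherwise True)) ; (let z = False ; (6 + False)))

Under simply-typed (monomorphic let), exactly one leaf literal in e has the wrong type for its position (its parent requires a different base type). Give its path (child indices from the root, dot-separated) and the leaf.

Answer: 1.1.1 : false

Derivation:
let y : Bool
  unify Bool ~ Bool
  unify Bool ~ Bool
  unify Bool ~ Bool
  unify Bool ~ Bool
let x : Bool
let z : Bool
  unify Int ~ Int
  unify Bool ~ Int
  FAIL: mismatch Bool ~ Int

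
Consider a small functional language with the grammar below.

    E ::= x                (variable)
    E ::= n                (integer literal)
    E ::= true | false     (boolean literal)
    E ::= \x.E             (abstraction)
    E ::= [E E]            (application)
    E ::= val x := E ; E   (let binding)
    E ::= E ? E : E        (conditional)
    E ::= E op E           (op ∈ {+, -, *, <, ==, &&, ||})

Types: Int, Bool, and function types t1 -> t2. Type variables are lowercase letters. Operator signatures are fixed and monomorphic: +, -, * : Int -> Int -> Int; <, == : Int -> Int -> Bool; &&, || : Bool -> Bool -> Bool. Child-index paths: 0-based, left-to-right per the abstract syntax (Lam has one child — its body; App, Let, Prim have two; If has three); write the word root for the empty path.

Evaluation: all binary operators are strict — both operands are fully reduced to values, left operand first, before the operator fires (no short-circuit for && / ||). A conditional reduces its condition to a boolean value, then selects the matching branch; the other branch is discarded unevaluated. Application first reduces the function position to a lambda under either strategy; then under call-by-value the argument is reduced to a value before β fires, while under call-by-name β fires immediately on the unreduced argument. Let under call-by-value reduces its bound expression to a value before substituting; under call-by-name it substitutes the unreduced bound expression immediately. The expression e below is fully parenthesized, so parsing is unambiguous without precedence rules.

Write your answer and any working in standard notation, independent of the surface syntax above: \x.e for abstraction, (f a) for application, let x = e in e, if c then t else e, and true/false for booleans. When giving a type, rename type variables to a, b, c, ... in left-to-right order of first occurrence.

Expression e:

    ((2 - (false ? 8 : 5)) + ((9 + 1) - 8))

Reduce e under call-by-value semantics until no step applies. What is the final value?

Answer: -1

Trace:
step 0: ((2 - (if false then 8 else 5)) + ((9 + 1) - 8))
step 1: [if@0.1] ((2 - 5) + ((9 + 1) - 8))
step 2: [delta@0] (-3 + ((9 + 1) - 8))
step 3: [delta@1.0] (-3 + (10 - 8))
step 4: [delta@1] (-3 + 2)
step 5: [delta@root] -1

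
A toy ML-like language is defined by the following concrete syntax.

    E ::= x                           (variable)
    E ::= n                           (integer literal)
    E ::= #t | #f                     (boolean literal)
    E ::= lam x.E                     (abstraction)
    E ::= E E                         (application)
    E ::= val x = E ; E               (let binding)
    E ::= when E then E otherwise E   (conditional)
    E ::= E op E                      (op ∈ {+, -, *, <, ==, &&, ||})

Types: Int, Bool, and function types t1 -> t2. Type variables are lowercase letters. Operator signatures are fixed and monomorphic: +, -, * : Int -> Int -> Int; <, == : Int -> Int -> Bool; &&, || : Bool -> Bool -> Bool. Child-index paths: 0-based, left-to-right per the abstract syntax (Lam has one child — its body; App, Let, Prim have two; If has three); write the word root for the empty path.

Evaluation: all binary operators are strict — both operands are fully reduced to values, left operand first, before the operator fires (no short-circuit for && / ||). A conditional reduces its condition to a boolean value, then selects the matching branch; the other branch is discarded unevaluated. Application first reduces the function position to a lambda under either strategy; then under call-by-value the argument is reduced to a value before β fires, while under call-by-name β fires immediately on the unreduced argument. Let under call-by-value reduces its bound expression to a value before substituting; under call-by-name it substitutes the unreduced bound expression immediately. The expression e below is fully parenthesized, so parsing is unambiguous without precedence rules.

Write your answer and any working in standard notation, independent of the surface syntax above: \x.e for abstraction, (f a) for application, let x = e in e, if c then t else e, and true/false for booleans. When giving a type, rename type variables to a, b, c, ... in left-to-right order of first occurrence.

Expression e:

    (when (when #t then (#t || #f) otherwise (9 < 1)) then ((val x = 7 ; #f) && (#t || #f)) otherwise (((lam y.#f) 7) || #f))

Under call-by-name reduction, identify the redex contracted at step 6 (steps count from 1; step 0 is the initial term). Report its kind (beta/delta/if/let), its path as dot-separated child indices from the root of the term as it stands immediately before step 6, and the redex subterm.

Answer: delta at root : (false && true)

Derivation:
step 0: (if (if true then (true || false) else (9 < 1)) then ((let x = 7 in false) && (true || false)) else (((\y.false) 7) || false))
step 1: [if@0] (if (true || false) then ((let x = 7 in false) && (true || false)) else (((\y.false) 7) || false))
step 2: [delta@0] (if true then ((let x = 7 in false) && (true || false)) else (((\y.false) 7) || false))
step 3: [if@root] ((let x = 7 in false) && (true || false))
step 4: [let@0] (false && (true || false))
step 5: [delta@1] (false && true)
step 6: [delta@root] false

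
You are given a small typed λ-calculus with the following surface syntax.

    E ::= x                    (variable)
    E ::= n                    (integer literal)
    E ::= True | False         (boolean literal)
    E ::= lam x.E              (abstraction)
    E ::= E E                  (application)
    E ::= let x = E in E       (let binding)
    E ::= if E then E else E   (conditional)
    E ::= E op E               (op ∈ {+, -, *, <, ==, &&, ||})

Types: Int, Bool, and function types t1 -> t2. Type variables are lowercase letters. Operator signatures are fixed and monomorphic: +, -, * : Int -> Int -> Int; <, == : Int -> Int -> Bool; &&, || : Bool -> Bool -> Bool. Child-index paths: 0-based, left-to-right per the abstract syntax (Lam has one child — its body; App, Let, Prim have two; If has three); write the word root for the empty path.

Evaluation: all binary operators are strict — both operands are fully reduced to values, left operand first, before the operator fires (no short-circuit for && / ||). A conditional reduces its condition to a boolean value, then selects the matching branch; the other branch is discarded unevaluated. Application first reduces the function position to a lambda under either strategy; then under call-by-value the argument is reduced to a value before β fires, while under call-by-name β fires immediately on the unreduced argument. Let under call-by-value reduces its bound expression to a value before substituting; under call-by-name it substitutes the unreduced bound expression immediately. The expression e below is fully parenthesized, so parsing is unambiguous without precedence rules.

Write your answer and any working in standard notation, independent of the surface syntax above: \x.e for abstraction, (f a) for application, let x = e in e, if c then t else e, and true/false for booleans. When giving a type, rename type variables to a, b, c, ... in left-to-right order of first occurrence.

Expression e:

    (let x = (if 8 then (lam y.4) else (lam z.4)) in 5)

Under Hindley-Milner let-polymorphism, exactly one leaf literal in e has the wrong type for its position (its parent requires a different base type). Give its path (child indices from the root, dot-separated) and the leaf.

Answer: 0.0 : 8

Trace:
  unify Int ~ Bool
  FAIL: mismatch Int ~ Bool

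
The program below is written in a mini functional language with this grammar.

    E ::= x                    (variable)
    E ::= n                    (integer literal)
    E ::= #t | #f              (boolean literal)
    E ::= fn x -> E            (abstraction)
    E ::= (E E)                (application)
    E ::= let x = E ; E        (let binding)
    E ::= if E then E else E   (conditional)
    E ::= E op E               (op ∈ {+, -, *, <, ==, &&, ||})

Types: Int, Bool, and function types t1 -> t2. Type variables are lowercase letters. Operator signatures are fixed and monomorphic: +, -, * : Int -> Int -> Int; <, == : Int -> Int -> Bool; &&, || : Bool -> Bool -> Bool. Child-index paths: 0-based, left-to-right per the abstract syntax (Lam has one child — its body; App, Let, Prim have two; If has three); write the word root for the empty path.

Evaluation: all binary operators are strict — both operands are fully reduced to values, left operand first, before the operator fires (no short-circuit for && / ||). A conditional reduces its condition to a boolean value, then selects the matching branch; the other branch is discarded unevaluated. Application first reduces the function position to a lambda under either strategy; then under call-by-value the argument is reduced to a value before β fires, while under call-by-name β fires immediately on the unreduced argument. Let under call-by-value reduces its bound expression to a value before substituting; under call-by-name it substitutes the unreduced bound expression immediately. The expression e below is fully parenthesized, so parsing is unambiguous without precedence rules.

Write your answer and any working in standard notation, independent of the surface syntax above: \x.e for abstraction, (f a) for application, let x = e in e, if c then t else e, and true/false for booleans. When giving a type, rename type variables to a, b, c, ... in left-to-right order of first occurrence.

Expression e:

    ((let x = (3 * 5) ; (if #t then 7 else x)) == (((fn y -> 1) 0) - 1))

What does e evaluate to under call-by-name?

Answer: false

Working:
step 0: ((let x = (3 * 5) in (if true then 7 else x)) == (((\y.1) 0) - 1))
step 1: [let@0] ((if true then 7 else (3 * 5)) == (((\y.1) 0) - 1))
step 2: [if@0] (7 == (((\y.1) 0) - 1))
step 3: [beta@1.0] (7 == (1 - 1))
step 4: [delta@1] (7 == 0)
step 5: [delta@root] false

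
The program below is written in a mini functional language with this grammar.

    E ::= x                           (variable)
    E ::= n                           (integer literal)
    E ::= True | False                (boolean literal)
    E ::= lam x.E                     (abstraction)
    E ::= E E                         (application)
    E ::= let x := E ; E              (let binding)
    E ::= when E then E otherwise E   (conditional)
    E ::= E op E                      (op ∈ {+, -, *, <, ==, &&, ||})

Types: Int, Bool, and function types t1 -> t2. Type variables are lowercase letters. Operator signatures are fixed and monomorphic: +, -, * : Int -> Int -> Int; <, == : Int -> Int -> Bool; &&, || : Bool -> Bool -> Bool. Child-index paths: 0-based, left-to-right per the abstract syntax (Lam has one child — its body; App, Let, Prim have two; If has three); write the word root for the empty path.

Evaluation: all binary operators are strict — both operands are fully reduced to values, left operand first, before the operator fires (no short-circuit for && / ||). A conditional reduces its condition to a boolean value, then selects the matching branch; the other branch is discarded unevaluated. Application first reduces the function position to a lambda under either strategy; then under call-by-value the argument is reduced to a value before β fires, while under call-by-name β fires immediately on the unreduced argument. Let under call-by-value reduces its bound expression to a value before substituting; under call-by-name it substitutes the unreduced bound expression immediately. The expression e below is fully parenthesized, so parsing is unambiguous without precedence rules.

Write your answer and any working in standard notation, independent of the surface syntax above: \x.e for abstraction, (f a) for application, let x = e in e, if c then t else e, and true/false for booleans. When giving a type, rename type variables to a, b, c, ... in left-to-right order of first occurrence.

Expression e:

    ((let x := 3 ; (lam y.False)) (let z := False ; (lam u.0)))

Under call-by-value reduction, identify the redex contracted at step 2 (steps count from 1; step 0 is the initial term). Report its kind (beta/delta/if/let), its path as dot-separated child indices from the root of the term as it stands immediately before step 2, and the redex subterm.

Derivation:
step 0: ((let x = 3 in (\y.false)) (let z = false in (\u.0)))
step 1: [let@0] ((\y.false) (let z = false in (\u.0)))
step 2: [let@1] ((\y.false) (\u.0))

Answer: let at 1 : (let z = false in (\u.0))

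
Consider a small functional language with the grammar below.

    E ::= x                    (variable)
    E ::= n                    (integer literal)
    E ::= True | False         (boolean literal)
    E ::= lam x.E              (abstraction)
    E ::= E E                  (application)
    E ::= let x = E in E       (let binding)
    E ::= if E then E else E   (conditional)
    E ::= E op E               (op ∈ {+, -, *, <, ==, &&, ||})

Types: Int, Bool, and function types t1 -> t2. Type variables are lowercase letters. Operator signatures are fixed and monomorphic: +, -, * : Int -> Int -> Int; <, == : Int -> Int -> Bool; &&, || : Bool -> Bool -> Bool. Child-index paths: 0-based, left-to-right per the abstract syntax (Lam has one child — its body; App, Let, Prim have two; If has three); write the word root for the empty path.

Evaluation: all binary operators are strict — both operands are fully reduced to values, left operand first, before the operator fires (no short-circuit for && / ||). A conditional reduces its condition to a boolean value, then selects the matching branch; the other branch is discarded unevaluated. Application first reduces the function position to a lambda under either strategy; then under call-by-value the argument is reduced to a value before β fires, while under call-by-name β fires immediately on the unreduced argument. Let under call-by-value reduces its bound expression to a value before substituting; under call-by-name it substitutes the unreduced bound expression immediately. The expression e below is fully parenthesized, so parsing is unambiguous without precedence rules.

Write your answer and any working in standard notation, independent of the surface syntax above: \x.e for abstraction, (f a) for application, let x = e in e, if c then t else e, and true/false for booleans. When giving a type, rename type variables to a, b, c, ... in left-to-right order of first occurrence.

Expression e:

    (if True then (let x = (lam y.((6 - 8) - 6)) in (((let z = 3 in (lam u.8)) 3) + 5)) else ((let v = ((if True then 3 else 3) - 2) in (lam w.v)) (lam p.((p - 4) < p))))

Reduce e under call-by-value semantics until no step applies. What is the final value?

Answer: 13

Trace:
step 0: (if true then (let x = (\y.((6 - 8) - 6)) in (((let z = 3 in (\u.8)) 3) + 5)) else ((let v = ((if true then 3 else 3) - 2) in (\w.v)) (\p.((p - 4) < p))))
step 1: [if@root] (let x = (\y.((6 - 8) - 6)) in (((let z = 3 in (\u.8)) 3) + 5))
step 2: [let@root] (((let z = 3 in (\u.8)) 3) + 5)
step 3: [let@0.0] (((\u.8) 3) + 5)
step 4: [beta@0] (8 + 5)
step 5: [delta@root] 13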